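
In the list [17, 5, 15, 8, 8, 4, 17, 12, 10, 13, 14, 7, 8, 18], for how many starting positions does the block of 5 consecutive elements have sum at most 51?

3

17 5 15 8 8 → sum 53
5 15 8 8 4 → sum 40  ≤ 51 ✓
15 8 8 4 17 → sum 52
8 8 4 17 12 → sum 49  ≤ 51 ✓
8 4 17 12 10 → sum 51  ≤ 51 ✓
4 17 12 10 13 → sum 56
17 12 10 13 14 → sum 66
12 10 13 14 7 → sum 56
10 13 14 7 8 → sum 52
13 14 7 8 18 → sum 60
3 windows satisfy the condition.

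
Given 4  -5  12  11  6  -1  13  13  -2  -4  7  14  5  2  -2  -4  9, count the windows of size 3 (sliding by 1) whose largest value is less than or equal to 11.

5

4 -5 12 → max 12
-5 12 11 → max 12
12 11 6 → max 12
11 6 -1 → max 11  ≤ 11 ✓
6 -1 13 → max 13
-1 13 13 → max 13
13 13 -2 → max 13
13 -2 -4 → max 13
-2 -4 7 → max 7  ≤ 11 ✓
-4 7 14 → max 14
7 14 5 → max 14
14 5 2 → max 14
5 2 -2 → max 5  ≤ 11 ✓
2 -2 -4 → max 2  ≤ 11 ✓
-2 -4 9 → max 9  ≤ 11 ✓
5 windows satisfy the condition.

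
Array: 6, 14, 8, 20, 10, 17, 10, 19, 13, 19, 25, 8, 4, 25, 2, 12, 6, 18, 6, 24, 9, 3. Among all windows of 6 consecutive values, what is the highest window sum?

(6, 14, 8, 20, 10, 17) → sum 75
(14, 8, 20, 10, 17, 10) → sum 79
(8, 20, 10, 17, 10, 19) → sum 84
(20, 10, 17, 10, 19, 13) → sum 89
(10, 17, 10, 19, 13, 19) → sum 88
(17, 10, 19, 13, 19, 25) → sum 103
(10, 19, 13, 19, 25, 8) → sum 94
(19, 13, 19, 25, 8, 4) → sum 88
(13, 19, 25, 8, 4, 25) → sum 94
(19, 25, 8, 4, 25, 2) → sum 83
(25, 8, 4, 25, 2, 12) → sum 76
(8, 4, 25, 2, 12, 6) → sum 57
(4, 25, 2, 12, 6, 18) → sum 67
(25, 2, 12, 6, 18, 6) → sum 69
(2, 12, 6, 18, 6, 24) → sum 68
(12, 6, 18, 6, 24, 9) → sum 75
(6, 18, 6, 24, 9, 3) → sum 66
Highest of these is 103.

103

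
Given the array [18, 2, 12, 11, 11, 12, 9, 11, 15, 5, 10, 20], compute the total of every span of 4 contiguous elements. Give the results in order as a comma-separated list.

18 2 12 11 → sum 43
2 12 11 11 → sum 36
12 11 11 12 → sum 46
11 11 12 9 → sum 43
11 12 9 11 → sum 43
12 9 11 15 → sum 47
9 11 15 5 → sum 40
11 15 5 10 → sum 41
15 5 10 20 → sum 50

43, 36, 46, 43, 43, 47, 40, 41, 50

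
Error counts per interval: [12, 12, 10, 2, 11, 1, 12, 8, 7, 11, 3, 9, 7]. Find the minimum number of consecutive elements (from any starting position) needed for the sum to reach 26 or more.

3

add 12: running sum 12 < 26
add 12: running sum 24 < 26
add 10: shortest ending here [12, 12, 10] sum 34, len 3
add 2: shortest ending here [12, 12, 10, 2] sum 36, len 4
add 11: shortest ending here [12, 10, 2, 11] sum 35, len 4
add 1: shortest ending here [12, 10, 2, 11, 1] sum 36, len 5
add 12: shortest ending here [2, 11, 1, 12] sum 26, len 4
add 8: shortest ending here [11, 1, 12, 8] sum 32, len 4
add 7: shortest ending here [12, 8, 7] sum 27, len 3
add 11: shortest ending here [8, 7, 11] sum 26, len 3
add 3: shortest ending here [8, 7, 11, 3] sum 29, len 4
add 9: shortest ending here [7, 11, 3, 9] sum 30, len 4
add 7: shortest ending here [11, 3, 9, 7] sum 30, len 4
Shortest qualifying length: 3.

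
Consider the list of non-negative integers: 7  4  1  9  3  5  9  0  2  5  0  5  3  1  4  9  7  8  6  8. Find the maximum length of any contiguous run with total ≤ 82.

Extend to the right; shrink from the left whenever the sum exceeds 82:
add 7: [7] sum 7, len 1
add 4: [7, 4] sum 11, len 2
add 1: [7, 4, 1] sum 12, len 3
add 9: [7, 4, 1, 9] sum 21, len 4
add 3: [7, 4, 1, 9, 3] sum 24, len 5
add 5: [7, 4, 1, 9, 3, 5] sum 29, len 6
add 9: [7, 4, 1, 9, 3, 5, 9] sum 38, len 7
add 0: [7, 4, 1, 9, 3, 5, 9, 0] sum 38, len 8
add 2: [7, 4, 1, 9, 3, 5, 9, 0, 2] sum 40, len 9
add 5: [7, 4, 1, 9, 3, 5, 9, 0, 2, 5] sum 45, len 10
add 0: [7, 4, 1, 9, 3, 5, 9, 0, 2, 5, 0] sum 45, len 11
add 5: [7, 4, 1, 9, 3, 5, 9, 0, 2, 5, 0, 5] sum 50, len 12
add 3: [7, 4, 1, 9, 3, 5, 9, 0, 2, 5, 0, 5, 3] sum 53, len 13
add 1: [7, 4, 1, 9, 3, 5, 9, 0, 2, 5, 0, 5, 3, 1] sum 54, len 14
add 4: [7, 4, 1, 9, 3, 5, 9, 0, 2, 5, 0, 5, 3, 1, 4] sum 58, len 15
add 9: [7, 4, 1, 9, 3, 5, 9, 0, 2, 5, 0, 5, 3, 1, 4, 9] sum 67, len 16
add 7: [7, 4, 1, 9, 3, 5, 9, 0, 2, 5, 0, 5, 3, 1, 4, 9, 7] sum 74, len 17
add 8: [7, 4, 1, 9, 3, 5, 9, 0, 2, 5, 0, 5, 3, 1, 4, 9, 7, 8] sum 82, len 18
add 6: [4, 1, 9, 3, 5, 9, 0, 2, 5, 0, 5, 3, 1, 4, 9, 7, 8, 6] sum 81, len 18
add 8: [3, 5, 9, 0, 2, 5, 0, 5, 3, 1, 4, 9, 7, 8, 6, 8] sum 75, len 16
Longest length seen: 18.

18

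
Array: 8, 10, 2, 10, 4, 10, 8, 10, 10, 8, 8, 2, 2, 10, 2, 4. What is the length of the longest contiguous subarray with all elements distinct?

[8] len 1
[8, 10] len 2
[8, 10, 2] len 3
[2, 10] len 2
[2, 10, 4] len 3
[4, 10] len 2
[4, 10, 8] len 3
[8, 10] len 2
[10] len 1
[10, 8] len 2
[8] len 1
[8, 2] len 2
[2] len 1
[2, 10] len 2
[10, 2] len 2
[10, 2, 4] len 3
Longest all-distinct length: 3.

3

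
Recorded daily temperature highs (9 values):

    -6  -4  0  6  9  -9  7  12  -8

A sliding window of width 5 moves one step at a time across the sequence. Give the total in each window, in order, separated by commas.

5, 2, 13, 25, 11

-6 -4 0 6 9 → sum 5
-4 0 6 9 -9 → sum 2
0 6 9 -9 7 → sum 13
6 9 -9 7 12 → sum 25
9 -9 7 12 -8 → sum 11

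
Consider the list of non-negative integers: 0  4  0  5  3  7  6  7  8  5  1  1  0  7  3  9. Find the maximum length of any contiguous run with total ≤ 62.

15

→ 0: sum 0, len 1
→ 4: sum 4, len 2
→ 0: sum 4, len 3
→ 5: sum 9, len 4
→ 3: sum 12, len 5
→ 7: sum 19, len 6
→ 6: sum 25, len 7
→ 7: sum 32, len 8
→ 8: sum 40, len 9
→ 5: sum 45, len 10
→ 1: sum 46, len 11
→ 1: sum 47, len 12
→ 0: sum 47, len 13
→ 7: sum 54, len 14
→ 3: sum 57, len 15
→ 9 (dropped 0, 4): sum 62, len 14
Longest length seen: 15.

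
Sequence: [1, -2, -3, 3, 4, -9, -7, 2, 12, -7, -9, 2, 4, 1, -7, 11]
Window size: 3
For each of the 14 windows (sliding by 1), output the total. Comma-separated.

-4, -2, 4, -2, -12, -14, 7, 7, -4, -14, -3, 7, -2, 5

1 -2 -3 → sum -4
-2 -3 3 → sum -2
-3 3 4 → sum 4
3 4 -9 → sum -2
4 -9 -7 → sum -12
-9 -7 2 → sum -14
-7 2 12 → sum 7
2 12 -7 → sum 7
12 -7 -9 → sum -4
-7 -9 2 → sum -14
-9 2 4 → sum -3
2 4 1 → sum 7
4 1 -7 → sum -2
1 -7 11 → sum 5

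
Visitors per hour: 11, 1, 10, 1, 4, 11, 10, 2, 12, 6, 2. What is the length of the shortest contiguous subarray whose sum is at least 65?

add 11: running sum 11 < 65
add 1: running sum 12 < 65
add 10: running sum 22 < 65
add 1: running sum 23 < 65
add 4: running sum 27 < 65
add 11: running sum 38 < 65
add 10: running sum 48 < 65
add 2: running sum 50 < 65
add 12: running sum 62 < 65
add 6: shortest ending here [11, 1, 10, 1, 4, 11, 10, 2, 12, 6] sum 68, len 10
add 2: shortest ending here [11, 1, 10, 1, 4, 11, 10, 2, 12, 6, 2] sum 70, len 11
Shortest qualifying length: 10.

10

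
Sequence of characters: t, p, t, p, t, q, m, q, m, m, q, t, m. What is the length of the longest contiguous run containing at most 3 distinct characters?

9

add t: window [t] (1 distinct), len 1
add p: window [t, p] (2 distinct), len 2
add t: window [t, p, t] (2 distinct), len 3
add p: window [t, p, t, p] (2 distinct), len 4
add t: window [t, p, t, p, t] (2 distinct), len 5
add q: window [t, p, t, p, t, q] (3 distinct), len 6
add m: window [t, q, m] (3 distinct), len 3
add q: window [t, q, m, q] (3 distinct), len 4
add m: window [t, q, m, q, m] (3 distinct), len 5
add m: window [t, q, m, q, m, m] (3 distinct), len 6
add q: window [t, q, m, q, m, m, q] (3 distinct), len 7
add t: window [t, q, m, q, m, m, q, t] (3 distinct), len 8
add m: window [t, q, m, q, m, m, q, t, m] (3 distinct), len 9
Longest length with ≤3 distinct: 9.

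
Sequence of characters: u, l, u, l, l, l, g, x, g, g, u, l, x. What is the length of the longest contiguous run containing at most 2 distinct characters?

add u: window [u] (1 distinct), len 1
add l: window [u, l] (2 distinct), len 2
add u: window [u, l, u] (2 distinct), len 3
add l: window [u, l, u, l] (2 distinct), len 4
add l: window [u, l, u, l, l] (2 distinct), len 5
add l: window [u, l, u, l, l, l] (2 distinct), len 6
add g: window [l, l, l, g] (2 distinct), len 4
add x: window [g, x] (2 distinct), len 2
add g: window [g, x, g] (2 distinct), len 3
add g: window [g, x, g, g] (2 distinct), len 4
add u: window [g, g, u] (2 distinct), len 3
add l: window [u, l] (2 distinct), len 2
add x: window [l, x] (2 distinct), len 2
Longest length with ≤2 distinct: 6.

6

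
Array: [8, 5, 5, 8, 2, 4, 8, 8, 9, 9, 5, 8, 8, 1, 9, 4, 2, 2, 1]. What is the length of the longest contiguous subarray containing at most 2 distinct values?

4

[8] 1 distinct, len 1
[8, 5] 2 distinct, len 2
[8, 5, 5] 2 distinct, len 3
[8, 5, 5, 8] 2 distinct, len 4
[8, 2] 2 distinct, len 2
[2, 4] 2 distinct, len 2
[4, 8] 2 distinct, len 2
[4, 8, 8] 2 distinct, len 3
[8, 8, 9] 2 distinct, len 3
[8, 8, 9, 9] 2 distinct, len 4
[9, 9, 5] 2 distinct, len 3
[5, 8] 2 distinct, len 2
[5, 8, 8] 2 distinct, len 3
[8, 8, 1] 2 distinct, len 3
[1, 9] 2 distinct, len 2
[9, 4] 2 distinct, len 2
[4, 2] 2 distinct, len 2
[4, 2, 2] 2 distinct, len 3
[2, 2, 1] 2 distinct, len 3
Longest length with ≤2 distinct: 4.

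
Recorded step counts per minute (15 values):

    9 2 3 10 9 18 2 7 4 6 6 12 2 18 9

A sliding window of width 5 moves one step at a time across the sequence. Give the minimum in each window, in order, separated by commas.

2, 2, 2, 2, 2, 2, 2, 4, 2, 2, 2

(9, 2, 3, 10, 9) → min 2
(2, 3, 10, 9, 18) → min 2
(3, 10, 9, 18, 2) → min 2
(10, 9, 18, 2, 7) → min 2
(9, 18, 2, 7, 4) → min 2
(18, 2, 7, 4, 6) → min 2
(2, 7, 4, 6, 6) → min 2
(7, 4, 6, 6, 12) → min 4
(4, 6, 6, 12, 2) → min 2
(6, 6, 12, 2, 18) → min 2
(6, 12, 2, 18, 9) → min 2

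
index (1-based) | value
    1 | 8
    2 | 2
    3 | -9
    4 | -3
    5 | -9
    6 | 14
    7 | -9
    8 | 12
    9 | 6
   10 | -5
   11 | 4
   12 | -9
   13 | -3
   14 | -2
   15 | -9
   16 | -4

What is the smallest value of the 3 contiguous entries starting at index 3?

Elements at indices 3..5: -9, -3, -9
min(-9, -3, -9) = -9

-9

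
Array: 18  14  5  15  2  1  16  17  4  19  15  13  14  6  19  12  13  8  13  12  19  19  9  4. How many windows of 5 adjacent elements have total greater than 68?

18 14 5 15 2 → sum 54
14 5 15 2 1 → sum 37
5 15 2 1 16 → sum 39
15 2 1 16 17 → sum 51
2 1 16 17 4 → sum 40
1 16 17 4 19 → sum 57
16 17 4 19 15 → sum 71  > 68 ✓
17 4 19 15 13 → sum 68
4 19 15 13 14 → sum 65
19 15 13 14 6 → sum 67
15 13 14 6 19 → sum 67
13 14 6 19 12 → sum 64
14 6 19 12 13 → sum 64
6 19 12 13 8 → sum 58
19 12 13 8 13 → sum 65
12 13 8 13 12 → sum 58
13 8 13 12 19 → sum 65
8 13 12 19 19 → sum 71  > 68 ✓
13 12 19 19 9 → sum 72  > 68 ✓
12 19 19 9 4 → sum 63
3 windows satisfy the condition.

3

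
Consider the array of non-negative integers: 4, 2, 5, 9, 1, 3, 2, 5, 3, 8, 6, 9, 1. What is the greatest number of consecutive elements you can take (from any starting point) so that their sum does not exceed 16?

Extend to the right; shrink from the left whenever the sum exceeds 16:
→ 4: sum 4, len 1
→ 2: sum 6, len 2
→ 5: sum 11, len 3
→ 9 (dropped 4): sum 16, len 3
→ 1 (dropped 2): sum 15, len 3
→ 3 (dropped 5): sum 13, len 3
→ 2: sum 15, len 4
→ 5 (dropped 9): sum 11, len 4
→ 3: sum 14, len 5
→ 8 (dropped 1, 3, 2): sum 16, len 3
→ 6 (dropped 5, 3): sum 14, len 2
→ 9 (dropped 8): sum 15, len 2
→ 1: sum 16, len 3
Longest length seen: 5.

5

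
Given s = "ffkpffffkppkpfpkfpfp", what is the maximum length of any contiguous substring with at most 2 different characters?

5

[f] 1 distinct, len 1
[f, f] 1 distinct, len 2
[f, f, k] 2 distinct, len 3
[k, p] 2 distinct, len 2
[p, f] 2 distinct, len 2
[p, f, f] 2 distinct, len 3
[p, f, f, f] 2 distinct, len 4
[p, f, f, f, f] 2 distinct, len 5
[f, f, f, f, k] 2 distinct, len 5
[k, p] 2 distinct, len 2
[k, p, p] 2 distinct, len 3
[k, p, p, k] 2 distinct, len 4
[k, p, p, k, p] 2 distinct, len 5
[p, f] 2 distinct, len 2
[p, f, p] 2 distinct, len 3
[p, k] 2 distinct, len 2
[k, f] 2 distinct, len 2
[f, p] 2 distinct, len 2
[f, p, f] 2 distinct, len 3
[f, p, f, p] 2 distinct, len 4
Longest length with ≤2 distinct: 5.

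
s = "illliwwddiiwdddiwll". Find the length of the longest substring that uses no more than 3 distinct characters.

13

add i: window [i] (1 distinct), len 1
add l: window [i, l] (2 distinct), len 2
add l: window [i, l, l] (2 distinct), len 3
add l: window [i, l, l, l] (2 distinct), len 4
add i: window [i, l, l, l, i] (2 distinct), len 5
add w: window [i, l, l, l, i, w] (3 distinct), len 6
add w: window [i, l, l, l, i, w, w] (3 distinct), len 7
add d: window [i, w, w, d] (3 distinct), len 4
add d: window [i, w, w, d, d] (3 distinct), len 5
add i: window [i, w, w, d, d, i] (3 distinct), len 6
add i: window [i, w, w, d, d, i, i] (3 distinct), len 7
add w: window [i, w, w, d, d, i, i, w] (3 distinct), len 8
add d: window [i, w, w, d, d, i, i, w, d] (3 distinct), len 9
add d: window [i, w, w, d, d, i, i, w, d, d] (3 distinct), len 10
add d: window [i, w, w, d, d, i, i, w, d, d, d] (3 distinct), len 11
add i: window [i, w, w, d, d, i, i, w, d, d, d, i] (3 distinct), len 12
add w: window [i, w, w, d, d, i, i, w, d, d, d, i, w] (3 distinct), len 13
add l: window [i, w, l] (3 distinct), len 3
add l: window [i, w, l, l] (3 distinct), len 4
Longest length with ≤3 distinct: 13.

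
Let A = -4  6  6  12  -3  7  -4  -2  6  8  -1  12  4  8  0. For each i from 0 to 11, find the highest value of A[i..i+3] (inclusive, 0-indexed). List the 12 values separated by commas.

12, 12, 12, 12, 7, 7, 8, 8, 12, 12, 12, 12

-4 6 6 12 → max 12
6 6 12 -3 → max 12
6 12 -3 7 → max 12
12 -3 7 -4 → max 12
-3 7 -4 -2 → max 7
7 -4 -2 6 → max 7
-4 -2 6 8 → max 8
-2 6 8 -1 → max 8
6 8 -1 12 → max 12
8 -1 12 4 → max 12
-1 12 4 8 → max 12
12 4 8 0 → max 12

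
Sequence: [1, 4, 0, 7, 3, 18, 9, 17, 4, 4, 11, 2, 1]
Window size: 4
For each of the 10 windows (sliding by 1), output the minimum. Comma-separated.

0, 0, 0, 3, 3, 4, 4, 4, 2, 1

(1, 4, 0, 7) → min 0
(4, 0, 7, 3) → min 0
(0, 7, 3, 18) → min 0
(7, 3, 18, 9) → min 3
(3, 18, 9, 17) → min 3
(18, 9, 17, 4) → min 4
(9, 17, 4, 4) → min 4
(17, 4, 4, 11) → min 4
(4, 4, 11, 2) → min 2
(4, 11, 2, 1) → min 1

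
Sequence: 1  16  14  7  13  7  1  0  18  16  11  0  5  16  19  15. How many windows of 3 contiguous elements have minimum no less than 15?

(1, 16, 14) → min 1
(16, 14, 7) → min 7
(14, 7, 13) → min 7
(7, 13, 7) → min 7
(13, 7, 1) → min 1
(7, 1, 0) → min 0
(1, 0, 18) → min 0
(0, 18, 16) → min 0
(18, 16, 11) → min 11
(16, 11, 0) → min 0
(11, 0, 5) → min 0
(0, 5, 16) → min 0
(5, 16, 19) → min 5
(16, 19, 15) → min 15  ≥ 15 ✓
1 window satisfy the condition.

1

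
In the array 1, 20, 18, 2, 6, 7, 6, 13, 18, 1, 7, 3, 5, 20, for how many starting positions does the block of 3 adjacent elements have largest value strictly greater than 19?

3

(1, 20, 18) → max 20  > 19 ✓
(20, 18, 2) → max 20  > 19 ✓
(18, 2, 6) → max 18
(2, 6, 7) → max 7
(6, 7, 6) → max 7
(7, 6, 13) → max 13
(6, 13, 18) → max 18
(13, 18, 1) → max 18
(18, 1, 7) → max 18
(1, 7, 3) → max 7
(7, 3, 5) → max 7
(3, 5, 20) → max 20  > 19 ✓
3 windows satisfy the condition.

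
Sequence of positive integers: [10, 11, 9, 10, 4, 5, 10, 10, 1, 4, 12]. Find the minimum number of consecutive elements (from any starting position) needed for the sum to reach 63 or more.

Extend right; whenever the sum reaches 63, record the length and shrink from the left:
add 10: running sum 10 < 63
add 11: running sum 21 < 63
add 9: running sum 30 < 63
add 10: running sum 40 < 63
add 4: running sum 44 < 63
add 5: running sum 49 < 63
add 10: running sum 59 < 63
end 7: [10, 11, 9, 10, 4, 5, 10, 10] sum 69, len 8
end 8: [10, 11, 9, 10, 4, 5, 10, 10, 1] sum 70, len 9
end 9: [11, 9, 10, 4, 5, 10, 10, 1, 4] sum 64, len 9
end 10: [9, 10, 4, 5, 10, 10, 1, 4, 12] sum 65, len 9
Shortest qualifying length: 8.

8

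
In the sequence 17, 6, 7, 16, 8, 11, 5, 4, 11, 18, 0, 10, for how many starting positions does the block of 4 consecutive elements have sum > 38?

(17, 6, 7, 16) → sum 46  > 38 ✓
(6, 7, 16, 8) → sum 37
(7, 16, 8, 11) → sum 42  > 38 ✓
(16, 8, 11, 5) → sum 40  > 38 ✓
(8, 11, 5, 4) → sum 28
(11, 5, 4, 11) → sum 31
(5, 4, 11, 18) → sum 38
(4, 11, 18, 0) → sum 33
(11, 18, 0, 10) → sum 39  > 38 ✓
4 windows satisfy the condition.

4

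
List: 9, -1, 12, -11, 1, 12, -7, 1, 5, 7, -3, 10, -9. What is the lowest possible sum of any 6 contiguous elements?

1

9 -1 12 -11 1 12 → sum 22
-1 12 -11 1 12 -7 → sum 6
12 -11 1 12 -7 1 → sum 8
-11 1 12 -7 1 5 → sum 1
1 12 -7 1 5 7 → sum 19
12 -7 1 5 7 -3 → sum 15
-7 1 5 7 -3 10 → sum 13
1 5 7 -3 10 -9 → sum 11
Lowest of these is 1.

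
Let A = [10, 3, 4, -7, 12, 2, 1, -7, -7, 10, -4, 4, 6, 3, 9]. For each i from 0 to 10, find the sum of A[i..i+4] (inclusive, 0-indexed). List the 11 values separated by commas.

22, 14, 12, 1, 1, -1, -7, -4, 9, 19, 18

[10, 3, 4, -7, 12] → sum 22
[3, 4, -7, 12, 2] → sum 14
[4, -7, 12, 2, 1] → sum 12
[-7, 12, 2, 1, -7] → sum 1
[12, 2, 1, -7, -7] → sum 1
[2, 1, -7, -7, 10] → sum -1
[1, -7, -7, 10, -4] → sum -7
[-7, -7, 10, -4, 4] → sum -4
[-7, 10, -4, 4, 6] → sum 9
[10, -4, 4, 6, 3] → sum 19
[-4, 4, 6, 3, 9] → sum 18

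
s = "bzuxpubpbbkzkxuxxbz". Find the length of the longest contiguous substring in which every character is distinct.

[b] len 1
[b, z] len 2
[b, z, u] len 3
[b, z, u, x] len 4
[b, z, u, x, p] len 5
[x, p, u] len 3
[x, p, u, b] len 4
[u, b, p] len 3
[p, b] len 2
[b] len 1
[b, k] len 2
[b, k, z] len 3
[z, k] len 2
[z, k, x] len 3
[z, k, x, u] len 4
[u, x] len 2
[x] len 1
[x, b] len 2
[x, b, z] len 3
Longest all-distinct length: 5.

5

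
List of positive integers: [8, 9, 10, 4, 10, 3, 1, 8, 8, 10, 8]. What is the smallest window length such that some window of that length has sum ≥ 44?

add 8: running sum 8 < 44
add 9: running sum 17 < 44
add 10: running sum 27 < 44
add 4: running sum 31 < 44
add 10: running sum 41 < 44
add 3: shortest ending here [8, 9, 10, 4, 10, 3] sum 44, len 6
add 1: shortest ending here [8, 9, 10, 4, 10, 3, 1] sum 45, len 7
add 8: shortest ending here [9, 10, 4, 10, 3, 1, 8] sum 45, len 7
add 8: shortest ending here [10, 4, 10, 3, 1, 8, 8] sum 44, len 7
add 10: shortest ending here [4, 10, 3, 1, 8, 8, 10] sum 44, len 7
add 8: shortest ending here [10, 3, 1, 8, 8, 10, 8] sum 48, len 7
Shortest qualifying length: 6.

6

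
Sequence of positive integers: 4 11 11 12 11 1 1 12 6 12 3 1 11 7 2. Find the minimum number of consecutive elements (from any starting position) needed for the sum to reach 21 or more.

2

add 4: running sum 4 < 21
add 11: running sum 15 < 21
end 2: [11, 11] sum 22, len 2
end 3: [11, 12] sum 23, len 2
end 4: [12, 11] sum 23, len 2
end 5: [12, 11, 1] sum 24, len 3
end 6: [12, 11, 1, 1] sum 25, len 4
end 7: [11, 1, 1, 12] sum 25, len 4
end 8: [11, 1, 1, 12, 6] sum 31, len 5
end 9: [12, 6, 12] sum 30, len 3
end 10: [6, 12, 3] sum 21, len 3
end 11: [6, 12, 3, 1] sum 22, len 4
end 12: [12, 3, 1, 11] sum 27, len 4
end 13: [3, 1, 11, 7] sum 22, len 4
end 14: [1, 11, 7, 2] sum 21, len 4
Shortest qualifying length: 2.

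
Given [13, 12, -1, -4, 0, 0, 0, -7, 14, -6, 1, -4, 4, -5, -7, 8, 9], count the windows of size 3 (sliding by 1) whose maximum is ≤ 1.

5

(13, 12, -1) → max 13
(12, -1, -4) → max 12
(-1, -4, 0) → max 0  ≤ 1 ✓
(-4, 0, 0) → max 0  ≤ 1 ✓
(0, 0, 0) → max 0  ≤ 1 ✓
(0, 0, -7) → max 0  ≤ 1 ✓
(0, -7, 14) → max 14
(-7, 14, -6) → max 14
(14, -6, 1) → max 14
(-6, 1, -4) → max 1  ≤ 1 ✓
(1, -4, 4) → max 4
(-4, 4, -5) → max 4
(4, -5, -7) → max 4
(-5, -7, 8) → max 8
(-7, 8, 9) → max 9
5 windows satisfy the condition.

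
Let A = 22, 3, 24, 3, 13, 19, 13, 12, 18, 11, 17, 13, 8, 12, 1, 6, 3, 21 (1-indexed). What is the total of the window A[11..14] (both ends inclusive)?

Elements at indices 11..14: 17, 13, 8, 12
sum(17, 13, 8, 12) = 50

50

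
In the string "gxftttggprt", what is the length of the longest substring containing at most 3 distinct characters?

6

add g: window [g] (1 distinct), len 1
add x: window [g, x] (2 distinct), len 2
add f: window [g, x, f] (3 distinct), len 3
add t: window [x, f, t] (3 distinct), len 3
add t: window [x, f, t, t] (3 distinct), len 4
add t: window [x, f, t, t, t] (3 distinct), len 5
add g: window [f, t, t, t, g] (3 distinct), len 5
add g: window [f, t, t, t, g, g] (3 distinct), len 6
add p: window [t, t, t, g, g, p] (3 distinct), len 6
add r: window [g, g, p, r] (3 distinct), len 4
add t: window [p, r, t] (3 distinct), len 3
Longest length with ≤3 distinct: 6.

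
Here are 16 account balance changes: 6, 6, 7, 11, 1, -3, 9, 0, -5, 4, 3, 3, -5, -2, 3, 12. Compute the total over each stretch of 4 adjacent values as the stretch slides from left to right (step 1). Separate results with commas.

Sliding a size-4 window across the 16 values:
6 6 7 11 → sum 30
6 7 11 1 → sum 25
7 11 1 -3 → sum 16
11 1 -3 9 → sum 18
1 -3 9 0 → sum 7
-3 9 0 -5 → sum 1
9 0 -5 4 → sum 8
0 -5 4 3 → sum 2
-5 4 3 3 → sum 5
4 3 3 -5 → sum 5
3 3 -5 -2 → sum -1
3 -5 -2 3 → sum -1
-5 -2 3 12 → sum 8

30, 25, 16, 18, 7, 1, 8, 2, 5, 5, -1, -1, 8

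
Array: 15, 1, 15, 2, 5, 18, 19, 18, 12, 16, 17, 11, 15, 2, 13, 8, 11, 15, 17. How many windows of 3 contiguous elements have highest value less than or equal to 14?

(15, 1, 15) → max 15
(1, 15, 2) → max 15
(15, 2, 5) → max 15
(2, 5, 18) → max 18
(5, 18, 19) → max 19
(18, 19, 18) → max 19
(19, 18, 12) → max 19
(18, 12, 16) → max 18
(12, 16, 17) → max 17
(16, 17, 11) → max 17
(17, 11, 15) → max 17
(11, 15, 2) → max 15
(15, 2, 13) → max 15
(2, 13, 8) → max 13  ≤ 14 ✓
(13, 8, 11) → max 13  ≤ 14 ✓
(8, 11, 15) → max 15
(11, 15, 17) → max 17
2 windows satisfy the condition.

2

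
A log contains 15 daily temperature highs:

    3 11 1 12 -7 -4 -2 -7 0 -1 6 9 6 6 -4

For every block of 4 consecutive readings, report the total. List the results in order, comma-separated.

27, 17, 2, -1, -20, -13, -10, -2, 14, 20, 27, 17

[3, 11, 1, 12] → sum 27
[11, 1, 12, -7] → sum 17
[1, 12, -7, -4] → sum 2
[12, -7, -4, -2] → sum -1
[-7, -4, -2, -7] → sum -20
[-4, -2, -7, 0] → sum -13
[-2, -7, 0, -1] → sum -10
[-7, 0, -1, 6] → sum -2
[0, -1, 6, 9] → sum 14
[-1, 6, 9, 6] → sum 20
[6, 9, 6, 6] → sum 27
[9, 6, 6, -4] → sum 17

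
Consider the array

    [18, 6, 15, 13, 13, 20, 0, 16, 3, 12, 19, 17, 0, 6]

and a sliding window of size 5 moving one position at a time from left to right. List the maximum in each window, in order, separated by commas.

Sliding a size-5 window across the 14 values:
18 6 15 13 13 → max 18
6 15 13 13 20 → max 20
15 13 13 20 0 → max 20
13 13 20 0 16 → max 20
13 20 0 16 3 → max 20
20 0 16 3 12 → max 20
0 16 3 12 19 → max 19
16 3 12 19 17 → max 19
3 12 19 17 0 → max 19
12 19 17 0 6 → max 19

18, 20, 20, 20, 20, 20, 19, 19, 19, 19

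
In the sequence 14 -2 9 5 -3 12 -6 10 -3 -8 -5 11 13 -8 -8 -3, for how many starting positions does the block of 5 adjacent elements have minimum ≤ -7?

(14, -2, 9, 5, -3) → min -3
(-2, 9, 5, -3, 12) → min -3
(9, 5, -3, 12, -6) → min -6
(5, -3, 12, -6, 10) → min -6
(-3, 12, -6, 10, -3) → min -6
(12, -6, 10, -3, -8) → min -8  ≤ -7 ✓
(-6, 10, -3, -8, -5) → min -8  ≤ -7 ✓
(10, -3, -8, -5, 11) → min -8  ≤ -7 ✓
(-3, -8, -5, 11, 13) → min -8  ≤ -7 ✓
(-8, -5, 11, 13, -8) → min -8  ≤ -7 ✓
(-5, 11, 13, -8, -8) → min -8  ≤ -7 ✓
(11, 13, -8, -8, -3) → min -8  ≤ -7 ✓
7 windows satisfy the condition.

7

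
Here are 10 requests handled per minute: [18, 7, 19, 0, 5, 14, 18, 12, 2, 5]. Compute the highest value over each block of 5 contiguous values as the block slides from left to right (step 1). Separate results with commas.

Sliding a size-5 window across the 10 values:
18 7 19 0 5 → max 19
7 19 0 5 14 → max 19
19 0 5 14 18 → max 19
0 5 14 18 12 → max 18
5 14 18 12 2 → max 18
14 18 12 2 5 → max 18

19, 19, 19, 18, 18, 18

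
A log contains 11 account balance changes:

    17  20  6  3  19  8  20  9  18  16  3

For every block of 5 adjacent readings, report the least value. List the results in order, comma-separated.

3, 3, 3, 3, 8, 8, 3

(17, 20, 6, 3, 19) → min 3
(20, 6, 3, 19, 8) → min 3
(6, 3, 19, 8, 20) → min 3
(3, 19, 8, 20, 9) → min 3
(19, 8, 20, 9, 18) → min 8
(8, 20, 9, 18, 16) → min 8
(20, 9, 18, 16, 3) → min 3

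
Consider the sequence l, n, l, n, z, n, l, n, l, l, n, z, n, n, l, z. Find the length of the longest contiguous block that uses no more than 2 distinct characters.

6

[l] 1 distinct, len 1
[l, n] 2 distinct, len 2
[l, n, l] 2 distinct, len 3
[l, n, l, n] 2 distinct, len 4
[n, z] 2 distinct, len 2
[n, z, n] 2 distinct, len 3
[n, l] 2 distinct, len 2
[n, l, n] 2 distinct, len 3
[n, l, n, l] 2 distinct, len 4
[n, l, n, l, l] 2 distinct, len 5
[n, l, n, l, l, n] 2 distinct, len 6
[n, z] 2 distinct, len 2
[n, z, n] 2 distinct, len 3
[n, z, n, n] 2 distinct, len 4
[n, n, l] 2 distinct, len 3
[l, z] 2 distinct, len 2
Longest length with ≤2 distinct: 6.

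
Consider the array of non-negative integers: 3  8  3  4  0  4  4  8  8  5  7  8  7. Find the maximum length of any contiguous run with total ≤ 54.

11

add 3: [3] sum 3, len 1
add 8: [3, 8] sum 11, len 2
add 3: [3, 8, 3] sum 14, len 3
add 4: [3, 8, 3, 4] sum 18, len 4
add 0: [3, 8, 3, 4, 0] sum 18, len 5
add 4: [3, 8, 3, 4, 0, 4] sum 22, len 6
add 4: [3, 8, 3, 4, 0, 4, 4] sum 26, len 7
add 8: [3, 8, 3, 4, 0, 4, 4, 8] sum 34, len 8
add 8: [3, 8, 3, 4, 0, 4, 4, 8, 8] sum 42, len 9
add 5: [3, 8, 3, 4, 0, 4, 4, 8, 8, 5] sum 47, len 10
add 7: [3, 8, 3, 4, 0, 4, 4, 8, 8, 5, 7] sum 54, len 11
add 8: [3, 4, 0, 4, 4, 8, 8, 5, 7, 8] sum 51, len 10
add 7: [0, 4, 4, 8, 8, 5, 7, 8, 7] sum 51, len 9
Longest length seen: 11.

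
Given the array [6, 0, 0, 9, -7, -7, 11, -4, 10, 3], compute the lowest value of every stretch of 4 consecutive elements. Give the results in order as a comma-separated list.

Sliding a size-4 window across the 10 values:
[6, 0, 0, 9] → min 0
[0, 0, 9, -7] → min -7
[0, 9, -7, -7] → min -7
[9, -7, -7, 11] → min -7
[-7, -7, 11, -4] → min -7
[-7, 11, -4, 10] → min -7
[11, -4, 10, 3] → min -4

0, -7, -7, -7, -7, -7, -4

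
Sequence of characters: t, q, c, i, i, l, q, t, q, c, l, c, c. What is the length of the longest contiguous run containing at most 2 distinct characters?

4

add t: window [t] (1 distinct), len 1
add q: window [t, q] (2 distinct), len 2
add c: window [q, c] (2 distinct), len 2
add i: window [c, i] (2 distinct), len 2
add i: window [c, i, i] (2 distinct), len 3
add l: window [i, i, l] (2 distinct), len 3
add q: window [l, q] (2 distinct), len 2
add t: window [q, t] (2 distinct), len 2
add q: window [q, t, q] (2 distinct), len 3
add c: window [q, c] (2 distinct), len 2
add l: window [c, l] (2 distinct), len 2
add c: window [c, l, c] (2 distinct), len 3
add c: window [c, l, c, c] (2 distinct), len 4
Longest length with ≤2 distinct: 4.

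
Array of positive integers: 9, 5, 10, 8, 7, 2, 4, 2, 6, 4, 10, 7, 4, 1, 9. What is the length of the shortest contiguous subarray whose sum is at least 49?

add 9: running sum 9 < 49
add 5: running sum 14 < 49
add 10: running sum 24 < 49
add 8: running sum 32 < 49
add 7: running sum 39 < 49
add 2: running sum 41 < 49
add 4: running sum 45 < 49
add 2: running sum 47 < 49
add 6: shortest ending here [9, 5, 10, 8, 7, 2, 4, 2, 6] sum 53, len 9
add 4: shortest ending here [9, 5, 10, 8, 7, 2, 4, 2, 6, 4] sum 57, len 10
add 10: shortest ending here [10, 8, 7, 2, 4, 2, 6, 4, 10] sum 53, len 9
add 7: shortest ending here [8, 7, 2, 4, 2, 6, 4, 10, 7] sum 50, len 9
add 4: shortest ending here [8, 7, 2, 4, 2, 6, 4, 10, 7, 4] sum 54, len 10
add 1: shortest ending here [8, 7, 2, 4, 2, 6, 4, 10, 7, 4, 1] sum 55, len 11
add 9: shortest ending here [2, 4, 2, 6, 4, 10, 7, 4, 1, 9] sum 49, len 10
Shortest qualifying length: 9.

9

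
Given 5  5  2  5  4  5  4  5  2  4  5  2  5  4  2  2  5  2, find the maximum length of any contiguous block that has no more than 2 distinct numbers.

[5] 1 distinct, len 1
[5, 5] 1 distinct, len 2
[5, 5, 2] 2 distinct, len 3
[5, 5, 2, 5] 2 distinct, len 4
[5, 4] 2 distinct, len 2
[5, 4, 5] 2 distinct, len 3
[5, 4, 5, 4] 2 distinct, len 4
[5, 4, 5, 4, 5] 2 distinct, len 5
[5, 2] 2 distinct, len 2
[2, 4] 2 distinct, len 2
[4, 5] 2 distinct, len 2
[5, 2] 2 distinct, len 2
[5, 2, 5] 2 distinct, len 3
[5, 4] 2 distinct, len 2
[4, 2] 2 distinct, len 2
[4, 2, 2] 2 distinct, len 3
[2, 2, 5] 2 distinct, len 3
[2, 2, 5, 2] 2 distinct, len 4
Longest length with ≤2 distinct: 5.

5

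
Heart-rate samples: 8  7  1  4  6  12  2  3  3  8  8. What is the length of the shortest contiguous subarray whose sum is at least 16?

2

add 8: running sum 8 < 16
add 7: running sum 15 < 16
add 1: shortest ending here [8, 7, 1] sum 16, len 3
add 4: shortest ending here [8, 7, 1, 4] sum 20, len 4
add 6: shortest ending here [7, 1, 4, 6] sum 18, len 4
add 12: shortest ending here [6, 12] sum 18, len 2
add 2: shortest ending here [6, 12, 2] sum 20, len 3
add 3: shortest ending here [12, 2, 3] sum 17, len 3
add 3: shortest ending here [12, 2, 3, 3] sum 20, len 4
add 8: shortest ending here [2, 3, 3, 8] sum 16, len 4
add 8: shortest ending here [8, 8] sum 16, len 2
Shortest qualifying length: 2.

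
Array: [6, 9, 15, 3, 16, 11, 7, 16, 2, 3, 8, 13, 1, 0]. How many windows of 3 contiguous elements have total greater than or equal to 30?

(6, 9, 15) → sum 30  ≥ 30 ✓
(9, 15, 3) → sum 27
(15, 3, 16) → sum 34  ≥ 30 ✓
(3, 16, 11) → sum 30  ≥ 30 ✓
(16, 11, 7) → sum 34  ≥ 30 ✓
(11, 7, 16) → sum 34  ≥ 30 ✓
(7, 16, 2) → sum 25
(16, 2, 3) → sum 21
(2, 3, 8) → sum 13
(3, 8, 13) → sum 24
(8, 13, 1) → sum 22
(13, 1, 0) → sum 14
5 windows satisfy the condition.

5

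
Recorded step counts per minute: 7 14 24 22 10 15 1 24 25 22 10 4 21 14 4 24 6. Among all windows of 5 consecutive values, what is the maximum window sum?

Each size-5 window and its sum:
7 14 24 22 10 → sum 77
14 24 22 10 15 → sum 85
24 22 10 15 1 → sum 72
22 10 15 1 24 → sum 72
10 15 1 24 25 → sum 75
15 1 24 25 22 → sum 87
1 24 25 22 10 → sum 82
24 25 22 10 4 → sum 85
25 22 10 4 21 → sum 82
22 10 4 21 14 → sum 71
10 4 21 14 4 → sum 53
4 21 14 4 24 → sum 67
21 14 4 24 6 → sum 69
Maximum of these is 87.

87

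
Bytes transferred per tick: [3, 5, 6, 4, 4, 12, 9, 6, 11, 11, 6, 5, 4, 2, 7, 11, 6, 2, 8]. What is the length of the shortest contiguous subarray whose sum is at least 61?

8

Extend right; whenever the sum reaches 61, record the length and shrink from the left:
add 3: running sum 3 < 61
add 5: running sum 8 < 61
add 6: running sum 14 < 61
add 4: running sum 18 < 61
add 4: running sum 22 < 61
add 12: running sum 34 < 61
add 9: running sum 43 < 61
add 6: running sum 49 < 61
add 11: running sum 60 < 61
add 11: shortest ending here [6, 4, 4, 12, 9, 6, 11, 11] sum 63, len 8
add 6: shortest ending here [4, 4, 12, 9, 6, 11, 11, 6] sum 63, len 8
add 5: shortest ending here [4, 12, 9, 6, 11, 11, 6, 5] sum 64, len 8
add 4: shortest ending here [12, 9, 6, 11, 11, 6, 5, 4] sum 64, len 8
add 2: shortest ending here [12, 9, 6, 11, 11, 6, 5, 4, 2] sum 66, len 9
add 7: shortest ending here [9, 6, 11, 11, 6, 5, 4, 2, 7] sum 61, len 9
add 11: shortest ending here [6, 11, 11, 6, 5, 4, 2, 7, 11] sum 63, len 9
add 6: shortest ending here [11, 11, 6, 5, 4, 2, 7, 11, 6] sum 63, len 9
add 2: shortest ending here [11, 11, 6, 5, 4, 2, 7, 11, 6, 2] sum 65, len 10
add 8: shortest ending here [11, 6, 5, 4, 2, 7, 11, 6, 2, 8] sum 62, len 10
Shortest qualifying length: 8.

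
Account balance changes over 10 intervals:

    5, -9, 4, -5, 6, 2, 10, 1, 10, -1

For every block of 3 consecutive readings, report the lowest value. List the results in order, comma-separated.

(5, -9, 4) → min -9
(-9, 4, -5) → min -9
(4, -5, 6) → min -5
(-5, 6, 2) → min -5
(6, 2, 10) → min 2
(2, 10, 1) → min 1
(10, 1, 10) → min 1
(1, 10, -1) → min -1

-9, -9, -5, -5, 2, 1, 1, -1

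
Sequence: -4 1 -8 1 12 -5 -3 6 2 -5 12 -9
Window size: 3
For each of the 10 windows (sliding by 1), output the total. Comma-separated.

Sliding a size-3 window across the 12 values:
[-4, 1, -8] → sum -11
[1, -8, 1] → sum -6
[-8, 1, 12] → sum 5
[1, 12, -5] → sum 8
[12, -5, -3] → sum 4
[-5, -3, 6] → sum -2
[-3, 6, 2] → sum 5
[6, 2, -5] → sum 3
[2, -5, 12] → sum 9
[-5, 12, -9] → sum -2

-11, -6, 5, 8, 4, -2, 5, 3, 9, -2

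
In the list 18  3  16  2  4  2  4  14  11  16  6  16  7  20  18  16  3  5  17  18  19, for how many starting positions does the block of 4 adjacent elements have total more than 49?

18 3 16 2 → sum 39
3 16 2 4 → sum 25
16 2 4 2 → sum 24
2 4 2 4 → sum 12
4 2 4 14 → sum 24
2 4 14 11 → sum 31
4 14 11 16 → sum 45
14 11 16 6 → sum 47
11 16 6 16 → sum 49
16 6 16 7 → sum 45
6 16 7 20 → sum 49
16 7 20 18 → sum 61  > 49 ✓
7 20 18 16 → sum 61  > 49 ✓
20 18 16 3 → sum 57  > 49 ✓
18 16 3 5 → sum 42
16 3 5 17 → sum 41
3 5 17 18 → sum 43
5 17 18 19 → sum 59  > 49 ✓
4 windows satisfy the condition.

4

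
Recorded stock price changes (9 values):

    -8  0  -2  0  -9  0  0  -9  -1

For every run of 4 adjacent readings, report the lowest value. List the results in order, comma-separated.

-8 0 -2 0 → min -8
0 -2 0 -9 → min -9
-2 0 -9 0 → min -9
0 -9 0 0 → min -9
-9 0 0 -9 → min -9
0 0 -9 -1 → min -9

-8, -9, -9, -9, -9, -9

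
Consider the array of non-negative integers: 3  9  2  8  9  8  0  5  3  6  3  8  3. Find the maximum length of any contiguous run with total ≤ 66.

12

Extend to the right; shrink from the left whenever the sum exceeds 66:
[3] sum 3 len 1
[3, 9] sum 12 len 2
[3, 9, 2] sum 14 len 3
[3, 9, 2, 8] sum 22 len 4
[3, 9, 2, 8, 9] sum 31 len 5
[3, 9, 2, 8, 9, 8] sum 39 len 6
[3, 9, 2, 8, 9, 8, 0] sum 39 len 7
[3, 9, 2, 8, 9, 8, 0, 5] sum 44 len 8
[3, 9, 2, 8, 9, 8, 0, 5, 3] sum 47 len 9
[3, 9, 2, 8, 9, 8, 0, 5, 3, 6] sum 53 len 10
[3, 9, 2, 8, 9, 8, 0, 5, 3, 6, 3] sum 56 len 11
[3, 9, 2, 8, 9, 8, 0, 5, 3, 6, 3, 8] sum 64 len 12
[9, 2, 8, 9, 8, 0, 5, 3, 6, 3, 8, 3] sum 64 len 12
Longest length seen: 12.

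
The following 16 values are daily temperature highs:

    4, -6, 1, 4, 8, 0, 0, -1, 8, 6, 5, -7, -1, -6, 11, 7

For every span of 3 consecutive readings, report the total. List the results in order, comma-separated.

-1, -1, 13, 12, 8, -1, 7, 13, 19, 4, -3, -14, 4, 12

[4, -6, 1] → sum -1
[-6, 1, 4] → sum -1
[1, 4, 8] → sum 13
[4, 8, 0] → sum 12
[8, 0, 0] → sum 8
[0, 0, -1] → sum -1
[0, -1, 8] → sum 7
[-1, 8, 6] → sum 13
[8, 6, 5] → sum 19
[6, 5, -7] → sum 4
[5, -7, -1] → sum -3
[-7, -1, -6] → sum -14
[-1, -6, 11] → sum 4
[-6, 11, 7] → sum 12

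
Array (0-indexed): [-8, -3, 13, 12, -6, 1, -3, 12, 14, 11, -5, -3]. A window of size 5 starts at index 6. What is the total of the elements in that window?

29

Elements at indices 6..10: -3, 12, 14, 11, -5
sum(-3, 12, 14, 11, -5) = 29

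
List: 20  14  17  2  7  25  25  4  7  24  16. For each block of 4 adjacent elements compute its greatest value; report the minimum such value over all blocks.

[20, 14, 17, 2] → max 20
[14, 17, 2, 7] → max 17
[17, 2, 7, 25] → max 25
[2, 7, 25, 25] → max 25
[7, 25, 25, 4] → max 25
[25, 25, 4, 7] → max 25
[25, 4, 7, 24] → max 25
[4, 7, 24, 16] → max 24
Minimum of these is 17.

17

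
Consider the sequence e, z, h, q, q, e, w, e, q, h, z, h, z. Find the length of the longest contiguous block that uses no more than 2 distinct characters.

4

[e] 1 distinct, len 1
[e, z] 2 distinct, len 2
[z, h] 2 distinct, len 2
[h, q] 2 distinct, len 2
[h, q, q] 2 distinct, len 3
[q, q, e] 2 distinct, len 3
[e, w] 2 distinct, len 2
[e, w, e] 2 distinct, len 3
[e, q] 2 distinct, len 2
[q, h] 2 distinct, len 2
[h, z] 2 distinct, len 2
[h, z, h] 2 distinct, len 3
[h, z, h, z] 2 distinct, len 4
Longest length with ≤2 distinct: 4.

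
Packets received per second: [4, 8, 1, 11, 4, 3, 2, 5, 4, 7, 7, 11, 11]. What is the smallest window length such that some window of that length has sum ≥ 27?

3

Extend right; whenever the sum reaches 27, record the length and shrink from the left:
add 4: running sum 4 < 27
add 8: running sum 12 < 27
add 1: running sum 13 < 27
add 11: running sum 24 < 27
end 4: [4, 8, 1, 11, 4] sum 28, len 5
end 5: [8, 1, 11, 4, 3] sum 27, len 5
end 6: [8, 1, 11, 4, 3, 2] sum 29, len 6
end 7: [8, 1, 11, 4, 3, 2, 5] sum 34, len 7
end 8: [11, 4, 3, 2, 5, 4] sum 29, len 6
end 9: [11, 4, 3, 2, 5, 4, 7] sum 36, len 7
end 10: [3, 2, 5, 4, 7, 7] sum 28, len 6
end 11: [4, 7, 7, 11] sum 29, len 4
end 12: [7, 11, 11] sum 29, len 3
Shortest qualifying length: 3.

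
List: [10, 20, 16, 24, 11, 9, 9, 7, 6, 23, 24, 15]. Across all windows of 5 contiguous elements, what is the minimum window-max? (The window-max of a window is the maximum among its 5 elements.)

[10, 20, 16, 24, 11] → max 24
[20, 16, 24, 11, 9] → max 24
[16, 24, 11, 9, 9] → max 24
[24, 11, 9, 9, 7] → max 24
[11, 9, 9, 7, 6] → max 11
[9, 9, 7, 6, 23] → max 23
[9, 7, 6, 23, 24] → max 24
[7, 6, 23, 24, 15] → max 24
Minimum of these is 11.

11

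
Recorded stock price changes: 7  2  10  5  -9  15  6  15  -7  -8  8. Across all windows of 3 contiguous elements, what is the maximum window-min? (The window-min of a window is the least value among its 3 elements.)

Window mins for each of the 9 positions:
7 2 10 → min 2
2 10 5 → min 2
10 5 -9 → min -9
5 -9 15 → min -9
-9 15 6 → min -9
15 6 15 → min 6
6 15 -7 → min -7
15 -7 -8 → min -8
-7 -8 8 → min -8
Maximum of these is 6.

6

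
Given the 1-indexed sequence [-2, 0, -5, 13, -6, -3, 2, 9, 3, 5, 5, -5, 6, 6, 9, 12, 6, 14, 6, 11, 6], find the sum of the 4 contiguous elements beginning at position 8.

22

Elements at indices 8..11: 9, 3, 5, 5
sum(9, 3, 5, 5) = 22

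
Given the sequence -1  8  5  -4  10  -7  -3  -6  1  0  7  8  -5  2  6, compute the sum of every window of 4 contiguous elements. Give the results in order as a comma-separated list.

8, 19, 4, -4, -6, -15, -8, 2, 16, 10, 12, 11

[-1, 8, 5, -4] → sum 8
[8, 5, -4, 10] → sum 19
[5, -4, 10, -7] → sum 4
[-4, 10, -7, -3] → sum -4
[10, -7, -3, -6] → sum -6
[-7, -3, -6, 1] → sum -15
[-3, -6, 1, 0] → sum -8
[-6, 1, 0, 7] → sum 2
[1, 0, 7, 8] → sum 16
[0, 7, 8, -5] → sum 10
[7, 8, -5, 2] → sum 12
[8, -5, 2, 6] → sum 11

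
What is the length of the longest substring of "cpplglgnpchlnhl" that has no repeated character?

6

[c] len 1
[c, p] len 2
[p] len 1
[p, l] len 2
[p, l, g] len 3
[g, l] len 2
[l, g] len 2
[l, g, n] len 3
[l, g, n, p] len 4
[l, g, n, p, c] len 5
[l, g, n, p, c, h] len 6
[g, n, p, c, h, l] len 6
[p, c, h, l, n] len 5
[l, n, h] len 3
[n, h, l] len 3
Longest all-distinct length: 6.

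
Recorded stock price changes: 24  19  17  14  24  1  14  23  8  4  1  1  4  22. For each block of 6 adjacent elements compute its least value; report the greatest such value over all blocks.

1

Window mins for each of the 9 positions:
24 19 17 14 24 1 → min 1
19 17 14 24 1 14 → min 1
17 14 24 1 14 23 → min 1
14 24 1 14 23 8 → min 1
24 1 14 23 8 4 → min 1
1 14 23 8 4 1 → min 1
14 23 8 4 1 1 → min 1
23 8 4 1 1 4 → min 1
8 4 1 1 4 22 → min 1
Greatest of these is 1.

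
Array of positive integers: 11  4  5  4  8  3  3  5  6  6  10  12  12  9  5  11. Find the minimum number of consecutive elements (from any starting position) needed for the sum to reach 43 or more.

4

add 11: running sum 11 < 43
add 4: running sum 15 < 43
add 5: running sum 20 < 43
add 4: running sum 24 < 43
add 8: running sum 32 < 43
add 3: running sum 35 < 43
add 3: running sum 38 < 43
add 5: shortest ending here [11, 4, 5, 4, 8, 3, 3, 5] sum 43, len 8
add 6: shortest ending here [11, 4, 5, 4, 8, 3, 3, 5, 6] sum 49, len 9
add 6: shortest ending here [4, 5, 4, 8, 3, 3, 5, 6, 6] sum 44, len 9
add 10: shortest ending here [4, 8, 3, 3, 5, 6, 6, 10] sum 45, len 8
add 12: shortest ending here [3, 3, 5, 6, 6, 10, 12] sum 45, len 7
add 12: shortest ending here [6, 6, 10, 12, 12] sum 46, len 5
add 9: shortest ending here [10, 12, 12, 9] sum 43, len 4
add 5: shortest ending here [10, 12, 12, 9, 5] sum 48, len 5
add 11: shortest ending here [12, 12, 9, 5, 11] sum 49, len 5
Shortest qualifying length: 4.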